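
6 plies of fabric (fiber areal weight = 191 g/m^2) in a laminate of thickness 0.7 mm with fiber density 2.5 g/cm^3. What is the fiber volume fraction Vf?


Vf = n * FAW / (rho_f * h * 1000) = 6 * 191 / (2.5 * 0.7 * 1000) = 0.6549

0.6549


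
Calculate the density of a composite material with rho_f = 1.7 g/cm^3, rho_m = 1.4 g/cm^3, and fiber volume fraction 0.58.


rho_c = rho_f*Vf + rho_m*(1-Vf) = 1.7*0.58 + 1.4*0.42 = 1.574 g/cm^3

1.574 g/cm^3


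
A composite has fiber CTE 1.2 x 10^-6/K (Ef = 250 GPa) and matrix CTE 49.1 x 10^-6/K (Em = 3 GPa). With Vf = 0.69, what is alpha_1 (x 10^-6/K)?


E1 = Ef*Vf + Em*(1-Vf) = 173.43
alpha_1 = (alpha_f*Ef*Vf + alpha_m*Em*(1-Vf))/E1 = 1.46 x 10^-6/K

1.46 x 10^-6/K


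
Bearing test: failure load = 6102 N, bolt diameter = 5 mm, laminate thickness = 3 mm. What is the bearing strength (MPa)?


sigma_br = F/(d*h) = 6102/(5*3) = 406.8 MPa

406.8 MPa


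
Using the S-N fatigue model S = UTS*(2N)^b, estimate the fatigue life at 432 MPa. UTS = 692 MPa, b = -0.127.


N = 0.5 * (S/UTS)^(1/b) = 0.5 * (432/692)^(1/-0.127) = 20.4254 cycles

20.4254 cycles


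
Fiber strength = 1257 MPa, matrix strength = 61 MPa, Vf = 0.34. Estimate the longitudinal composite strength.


sigma_1 = sigma_f*Vf + sigma_m*(1-Vf) = 1257*0.34 + 61*0.66 = 467.6 MPa

467.6 MPa


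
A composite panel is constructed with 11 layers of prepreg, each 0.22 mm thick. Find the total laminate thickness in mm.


h = n * t_ply = 11 * 0.22 = 2.42 mm

2.42 mm


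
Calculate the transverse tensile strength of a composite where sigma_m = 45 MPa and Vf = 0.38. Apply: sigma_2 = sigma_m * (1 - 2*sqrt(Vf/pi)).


factor = 1 - 2*sqrt(0.38/pi) = 0.3044
sigma_2 = 45 * 0.3044 = 13.7 MPa

13.7 MPa


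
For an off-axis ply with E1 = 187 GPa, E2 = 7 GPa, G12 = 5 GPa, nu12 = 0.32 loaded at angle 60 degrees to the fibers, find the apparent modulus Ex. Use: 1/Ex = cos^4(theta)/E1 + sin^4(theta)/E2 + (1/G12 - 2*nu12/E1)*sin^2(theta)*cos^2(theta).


cos^4(60) = 0.0625, sin^4(60) = 0.5625, sin^2(60)*cos^2(60) = 0.1875
1/G12 - 2*nu12/E1 = 1/5 - 2*0.32/187 = 0.196578 GPa^-1
1/Ex = 0.0625/187 + 0.5625/7 + 0.196578*0.1875 = 0.1175497 GPa^-1
Ex = 8.51 GPa

8.51 GPa


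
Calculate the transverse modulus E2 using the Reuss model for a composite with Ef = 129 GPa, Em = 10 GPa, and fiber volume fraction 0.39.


1/E2 = Vf/Ef + (1-Vf)/Em = 0.39/129 + 0.61/10
E2 = 15.62 GPa

15.62 GPa


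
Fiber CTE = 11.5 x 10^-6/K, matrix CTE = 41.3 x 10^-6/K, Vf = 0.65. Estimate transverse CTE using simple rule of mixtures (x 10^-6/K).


alpha_2 = alpha_f*Vf + alpha_m*(1-Vf) = 11.5*0.65 + 41.3*0.35 = 21.9 x 10^-6/K

21.9 x 10^-6/K


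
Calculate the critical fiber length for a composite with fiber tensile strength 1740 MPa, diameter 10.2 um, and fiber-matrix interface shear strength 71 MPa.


Lc = sigma_f * d / (2 * tau_i) = 1740 * 10.2 / (2 * 71) = 125.0 um

125.0 um


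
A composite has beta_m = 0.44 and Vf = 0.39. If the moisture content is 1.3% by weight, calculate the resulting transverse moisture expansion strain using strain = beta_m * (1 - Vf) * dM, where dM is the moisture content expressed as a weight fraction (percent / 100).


dM = 1.3/100 = 0.013
strain = beta_m * (1-Vf) * dM = 0.44 * 0.61 * 0.013 = 0.0034892

0.0034892


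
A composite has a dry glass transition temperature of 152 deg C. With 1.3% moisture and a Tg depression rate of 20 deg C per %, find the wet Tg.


Tg_wet = Tg_dry - k*moisture = 152 - 20*1.3 = 126.0 deg C

126.0 deg C


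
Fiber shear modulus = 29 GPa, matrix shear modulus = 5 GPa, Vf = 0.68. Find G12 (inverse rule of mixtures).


1/G12 = Vf/Gf + (1-Vf)/Gm = 0.68/29 + 0.32/5
G12 = 11.44 GPa

11.44 GPa


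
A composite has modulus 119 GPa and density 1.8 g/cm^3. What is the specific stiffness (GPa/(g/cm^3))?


Specific stiffness = E/rho = 119/1.8 = 66.1 GPa/(g/cm^3)

66.1 GPa/(g/cm^3)


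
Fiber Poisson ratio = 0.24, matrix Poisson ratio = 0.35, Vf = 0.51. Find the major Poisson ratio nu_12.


nu_12 = nu_f*Vf + nu_m*(1-Vf) = 0.24*0.51 + 0.35*0.49 = 0.2939

0.2939


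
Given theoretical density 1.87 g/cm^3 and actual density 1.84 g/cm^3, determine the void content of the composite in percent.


Void% = (rho_theo - rho_actual)/rho_theo * 100 = (1.87 - 1.84)/1.87 * 100 = 1.6%

1.6%


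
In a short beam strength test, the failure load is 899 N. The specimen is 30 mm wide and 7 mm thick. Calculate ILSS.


ILSS = 3F/(4bh) = 3*899/(4*30*7) = 3.21 MPa

3.21 MPa


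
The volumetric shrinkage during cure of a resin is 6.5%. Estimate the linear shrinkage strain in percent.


Linear shrinkage ≈ vol_shrink/3 = 6.5/3 = 2.167%

2.167%


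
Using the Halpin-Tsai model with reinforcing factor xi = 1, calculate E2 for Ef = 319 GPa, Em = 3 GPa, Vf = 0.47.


eta = (Ef/Em - 1)/(Ef/Em + xi) = (106.3333 - 1)/(106.3333 + 1) = 0.9814
E2 = Em*(1+xi*eta*Vf)/(1-eta*Vf) = 8.14 GPa

8.14 GPa


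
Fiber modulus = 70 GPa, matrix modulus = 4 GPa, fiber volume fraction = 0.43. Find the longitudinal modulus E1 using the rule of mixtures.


E1 = Ef*Vf + Em*(1-Vf) = 70*0.43 + 4*0.57 = 32.38 GPa

32.38 GPa


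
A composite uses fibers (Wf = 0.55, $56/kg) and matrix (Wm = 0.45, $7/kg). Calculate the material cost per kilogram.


Cost = cost_f*Wf + cost_m*Wm = 56*0.55 + 7*0.45 = $33.95/kg

$33.95/kg


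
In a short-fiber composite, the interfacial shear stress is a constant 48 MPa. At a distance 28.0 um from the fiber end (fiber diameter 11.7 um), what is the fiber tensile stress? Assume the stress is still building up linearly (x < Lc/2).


Force balance: sigma_f * (pi*d^2/4) = tau * (pi*d) * x  ->  sigma_f = 4 * tau * x / d
sigma_f = 4 * 48 * 28.0 / 11.7 = 459.5 MPa

459.5 MPa


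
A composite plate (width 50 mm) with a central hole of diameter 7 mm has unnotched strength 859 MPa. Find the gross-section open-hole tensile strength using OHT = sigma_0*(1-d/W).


OHT = sigma_0*(1-d/W) = 859*(1-7/50) = 738.7 MPa

738.7 MPa


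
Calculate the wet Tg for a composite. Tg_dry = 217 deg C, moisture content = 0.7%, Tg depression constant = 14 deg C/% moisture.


Tg_wet = Tg_dry - k*moisture = 217 - 14*0.7 = 207.2 deg C

207.2 deg C


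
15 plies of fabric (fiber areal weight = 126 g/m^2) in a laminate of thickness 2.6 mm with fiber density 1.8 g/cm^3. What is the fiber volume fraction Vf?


Vf = n * FAW / (rho_f * h * 1000) = 15 * 126 / (1.8 * 2.6 * 1000) = 0.4038

0.4038


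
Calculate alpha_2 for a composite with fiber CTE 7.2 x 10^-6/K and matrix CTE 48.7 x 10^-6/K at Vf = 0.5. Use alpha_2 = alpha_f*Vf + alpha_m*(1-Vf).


alpha_2 = alpha_f*Vf + alpha_m*(1-Vf) = 7.2*0.5 + 48.7*0.5 = 28.0 x 10^-6/K

28.0 x 10^-6/K


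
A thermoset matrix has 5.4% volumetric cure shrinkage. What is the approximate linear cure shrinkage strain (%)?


Linear shrinkage ≈ vol_shrink/3 = 5.4/3 = 1.8%

1.8%


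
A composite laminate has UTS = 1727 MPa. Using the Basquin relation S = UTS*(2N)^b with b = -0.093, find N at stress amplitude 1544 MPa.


N = 0.5 * (S/UTS)^(1/b) = 0.5 * (1544/1727)^(1/-0.093) = 1.6674 cycles

1.6674 cycles


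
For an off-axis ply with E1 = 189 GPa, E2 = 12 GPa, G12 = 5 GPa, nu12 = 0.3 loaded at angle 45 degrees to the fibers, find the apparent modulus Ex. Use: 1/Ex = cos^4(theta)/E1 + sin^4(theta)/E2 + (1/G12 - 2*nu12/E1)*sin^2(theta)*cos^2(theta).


cos^4(45) = 0.25, sin^4(45) = 0.25, sin^2(45)*cos^2(45) = 0.25
1/G12 - 2*nu12/E1 = 1/5 - 2*0.3/189 = 0.196825 GPa^-1
1/Ex = 0.25/189 + 0.25/12 + 0.196825*0.25 = 0.0713624 GPa^-1
Ex = 14.01 GPa

14.01 GPa


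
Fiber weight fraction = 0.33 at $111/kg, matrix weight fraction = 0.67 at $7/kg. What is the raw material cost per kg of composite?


Cost = cost_f*Wf + cost_m*Wm = 111*0.33 + 7*0.67 = $41.32/kg

$41.32/kg


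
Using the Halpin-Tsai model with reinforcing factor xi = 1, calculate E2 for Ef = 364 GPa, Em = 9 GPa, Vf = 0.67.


eta = (Ef/Em - 1)/(Ef/Em + xi) = (40.4444 - 1)/(40.4444 + 1) = 0.9517
E2 = Em*(1+xi*eta*Vf)/(1-eta*Vf) = 40.68 GPa

40.68 GPa


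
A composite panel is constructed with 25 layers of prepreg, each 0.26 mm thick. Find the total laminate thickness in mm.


h = n * t_ply = 25 * 0.26 = 6.5 mm

6.5 mm


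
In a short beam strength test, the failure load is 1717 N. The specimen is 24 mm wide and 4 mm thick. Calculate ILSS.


ILSS = 3F/(4bh) = 3*1717/(4*24*4) = 13.41 MPa

13.41 MPa


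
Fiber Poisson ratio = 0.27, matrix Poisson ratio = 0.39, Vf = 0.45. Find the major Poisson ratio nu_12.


nu_12 = nu_f*Vf + nu_m*(1-Vf) = 0.27*0.45 + 0.39*0.55 = 0.336

0.336


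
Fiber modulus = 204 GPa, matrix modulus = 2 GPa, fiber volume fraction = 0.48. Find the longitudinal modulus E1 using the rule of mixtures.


E1 = Ef*Vf + Em*(1-Vf) = 204*0.48 + 2*0.52 = 98.96 GPa

98.96 GPa


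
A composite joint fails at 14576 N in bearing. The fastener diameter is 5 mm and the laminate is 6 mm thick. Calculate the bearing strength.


sigma_br = F/(d*h) = 14576/(5*6) = 485.9 MPa

485.9 MPa


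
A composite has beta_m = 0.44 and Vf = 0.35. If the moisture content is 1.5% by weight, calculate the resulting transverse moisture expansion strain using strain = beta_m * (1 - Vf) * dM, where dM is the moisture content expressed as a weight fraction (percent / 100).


dM = 1.5/100 = 0.015
strain = beta_m * (1-Vf) * dM = 0.44 * 0.65 * 0.015 = 0.00429

0.00429


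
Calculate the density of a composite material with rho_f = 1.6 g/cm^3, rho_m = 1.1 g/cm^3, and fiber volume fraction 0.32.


rho_c = rho_f*Vf + rho_m*(1-Vf) = 1.6*0.32 + 1.1*0.68 = 1.26 g/cm^3

1.26 g/cm^3


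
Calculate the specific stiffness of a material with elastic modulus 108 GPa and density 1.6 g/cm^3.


Specific stiffness = E/rho = 108/1.6 = 67.5 GPa/(g/cm^3)

67.5 GPa/(g/cm^3)


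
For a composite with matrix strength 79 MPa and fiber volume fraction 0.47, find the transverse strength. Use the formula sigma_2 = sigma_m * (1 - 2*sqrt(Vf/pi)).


factor = 1 - 2*sqrt(0.47/pi) = 0.2264
sigma_2 = 79 * 0.2264 = 17.89 MPa

17.89 MPa


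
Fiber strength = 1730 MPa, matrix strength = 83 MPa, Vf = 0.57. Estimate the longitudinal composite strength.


sigma_1 = sigma_f*Vf + sigma_m*(1-Vf) = 1730*0.57 + 83*0.43 = 1021.8 MPa

1021.8 MPa


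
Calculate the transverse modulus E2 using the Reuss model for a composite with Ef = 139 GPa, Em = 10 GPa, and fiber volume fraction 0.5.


1/E2 = Vf/Ef + (1-Vf)/Em = 0.5/139 + 0.5/10
E2 = 18.66 GPa

18.66 GPa


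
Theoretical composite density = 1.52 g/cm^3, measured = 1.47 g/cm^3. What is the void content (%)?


Void% = (rho_theo - rho_actual)/rho_theo * 100 = (1.52 - 1.47)/1.52 * 100 = 3.29%

3.29%


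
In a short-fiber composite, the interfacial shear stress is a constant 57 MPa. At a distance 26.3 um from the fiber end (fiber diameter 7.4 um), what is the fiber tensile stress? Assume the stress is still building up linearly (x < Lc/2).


Force balance: sigma_f * (pi*d^2/4) = tau * (pi*d) * x  ->  sigma_f = 4 * tau * x / d
sigma_f = 4 * 57 * 26.3 / 7.4 = 810.3 MPa

810.3 MPa


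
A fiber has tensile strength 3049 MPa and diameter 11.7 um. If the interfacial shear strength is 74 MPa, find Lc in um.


Lc = sigma_f * d / (2 * tau_i) = 3049 * 11.7 / (2 * 74) = 241.0 um

241.0 um


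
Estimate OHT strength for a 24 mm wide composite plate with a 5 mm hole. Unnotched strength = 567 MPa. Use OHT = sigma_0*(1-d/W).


OHT = sigma_0*(1-d/W) = 567*(1-5/24) = 448.9 MPa

448.9 MPa


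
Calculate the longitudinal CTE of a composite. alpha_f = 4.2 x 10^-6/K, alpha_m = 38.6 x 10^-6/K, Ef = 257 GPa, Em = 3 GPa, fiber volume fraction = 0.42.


E1 = Ef*Vf + Em*(1-Vf) = 109.68
alpha_1 = (alpha_f*Ef*Vf + alpha_m*Em*(1-Vf))/E1 = 4.75 x 10^-6/K

4.75 x 10^-6/K


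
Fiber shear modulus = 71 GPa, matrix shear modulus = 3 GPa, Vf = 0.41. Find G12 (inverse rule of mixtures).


1/G12 = Vf/Gf + (1-Vf)/Gm = 0.41/71 + 0.59/3
G12 = 4.94 GPa

4.94 GPa


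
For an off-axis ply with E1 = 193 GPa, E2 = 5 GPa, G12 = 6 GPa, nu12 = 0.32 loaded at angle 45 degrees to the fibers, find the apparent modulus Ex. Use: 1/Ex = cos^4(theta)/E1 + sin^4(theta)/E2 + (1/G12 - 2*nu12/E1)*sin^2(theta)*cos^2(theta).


cos^4(45) = 0.25, sin^4(45) = 0.25, sin^2(45)*cos^2(45) = 0.25
1/G12 - 2*nu12/E1 = 1/6 - 2*0.32/193 = 0.163351 GPa^-1
1/Ex = 0.25/193 + 0.25/5 + 0.163351*0.25 = 0.092133 GPa^-1
Ex = 10.85 GPa

10.85 GPa


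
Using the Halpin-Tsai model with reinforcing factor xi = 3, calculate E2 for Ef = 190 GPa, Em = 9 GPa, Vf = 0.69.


eta = (Ef/Em - 1)/(Ef/Em + xi) = (21.1111 - 1)/(21.1111 + 3) = 0.8341
E2 = Em*(1+xi*eta*Vf)/(1-eta*Vf) = 57.81 GPa

57.81 GPa


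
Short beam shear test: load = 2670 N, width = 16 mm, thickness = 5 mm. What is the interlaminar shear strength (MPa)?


ILSS = 3F/(4bh) = 3*2670/(4*16*5) = 25.03 MPa

25.03 MPa


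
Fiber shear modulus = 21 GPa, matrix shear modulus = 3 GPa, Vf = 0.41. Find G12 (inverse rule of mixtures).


1/G12 = Vf/Gf + (1-Vf)/Gm = 0.41/21 + 0.59/3
G12 = 4.63 GPa

4.63 GPa


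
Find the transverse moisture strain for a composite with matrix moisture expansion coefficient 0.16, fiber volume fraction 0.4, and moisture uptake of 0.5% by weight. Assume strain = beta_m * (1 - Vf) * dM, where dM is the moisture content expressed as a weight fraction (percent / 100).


dM = 0.5/100 = 0.005
strain = beta_m * (1-Vf) * dM = 0.16 * 0.6 * 0.005 = 0.00048

0.00048


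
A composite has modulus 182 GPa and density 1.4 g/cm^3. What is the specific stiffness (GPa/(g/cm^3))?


Specific stiffness = E/rho = 182/1.4 = 130.0 GPa/(g/cm^3)

130.0 GPa/(g/cm^3)


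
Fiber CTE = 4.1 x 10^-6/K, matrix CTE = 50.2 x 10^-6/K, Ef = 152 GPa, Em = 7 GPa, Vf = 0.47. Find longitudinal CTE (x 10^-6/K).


E1 = Ef*Vf + Em*(1-Vf) = 75.15
alpha_1 = (alpha_f*Ef*Vf + alpha_m*Em*(1-Vf))/E1 = 6.38 x 10^-6/K

6.38 x 10^-6/K


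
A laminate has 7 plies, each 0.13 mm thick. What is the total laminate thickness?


h = n * t_ply = 7 * 0.13 = 0.91 mm

0.91 mm


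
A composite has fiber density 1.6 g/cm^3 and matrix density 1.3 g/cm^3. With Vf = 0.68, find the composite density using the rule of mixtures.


rho_c = rho_f*Vf + rho_m*(1-Vf) = 1.6*0.68 + 1.3*0.32 = 1.504 g/cm^3

1.504 g/cm^3


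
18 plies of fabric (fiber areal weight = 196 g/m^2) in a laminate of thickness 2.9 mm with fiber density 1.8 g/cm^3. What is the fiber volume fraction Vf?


Vf = n * FAW / (rho_f * h * 1000) = 18 * 196 / (1.8 * 2.9 * 1000) = 0.6759

0.6759


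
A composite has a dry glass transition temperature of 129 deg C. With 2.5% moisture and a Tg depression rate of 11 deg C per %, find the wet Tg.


Tg_wet = Tg_dry - k*moisture = 129 - 11*2.5 = 101.5 deg C

101.5 deg C


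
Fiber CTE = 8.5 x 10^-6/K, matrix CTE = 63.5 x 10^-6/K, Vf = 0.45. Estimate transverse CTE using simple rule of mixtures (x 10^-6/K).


alpha_2 = alpha_f*Vf + alpha_m*(1-Vf) = 8.5*0.45 + 63.5*0.55 = 38.8 x 10^-6/K

38.8 x 10^-6/K


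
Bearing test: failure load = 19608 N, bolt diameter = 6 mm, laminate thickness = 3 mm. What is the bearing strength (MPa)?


sigma_br = F/(d*h) = 19608/(6*3) = 1089.3 MPa

1089.3 MPa


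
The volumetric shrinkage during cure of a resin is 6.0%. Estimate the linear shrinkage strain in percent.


Linear shrinkage ≈ vol_shrink/3 = 6.0/3 = 2.0%

2.0%


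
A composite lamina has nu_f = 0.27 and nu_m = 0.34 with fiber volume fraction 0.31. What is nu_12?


nu_12 = nu_f*Vf + nu_m*(1-Vf) = 0.27*0.31 + 0.34*0.69 = 0.3183

0.3183


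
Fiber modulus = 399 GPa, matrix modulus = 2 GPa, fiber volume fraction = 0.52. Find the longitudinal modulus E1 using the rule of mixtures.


E1 = Ef*Vf + Em*(1-Vf) = 399*0.52 + 2*0.48 = 208.44 GPa

208.44 GPa


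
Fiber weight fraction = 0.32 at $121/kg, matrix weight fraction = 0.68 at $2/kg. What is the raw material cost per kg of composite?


Cost = cost_f*Wf + cost_m*Wm = 121*0.32 + 2*0.68 = $40.08/kg

$40.08/kg


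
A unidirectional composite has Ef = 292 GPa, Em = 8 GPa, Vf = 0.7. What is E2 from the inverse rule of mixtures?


1/E2 = Vf/Ef + (1-Vf)/Em = 0.7/292 + 0.3/8
E2 = 25.06 GPa

25.06 GPa


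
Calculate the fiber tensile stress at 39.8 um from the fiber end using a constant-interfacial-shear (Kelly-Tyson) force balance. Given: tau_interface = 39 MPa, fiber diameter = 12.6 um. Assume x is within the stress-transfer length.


Force balance: sigma_f * (pi*d^2/4) = tau * (pi*d) * x  ->  sigma_f = 4 * tau * x / d
sigma_f = 4 * 39 * 39.8 / 12.6 = 492.8 MPa

492.8 MPa


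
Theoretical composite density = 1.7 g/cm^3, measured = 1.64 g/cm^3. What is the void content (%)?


Void% = (rho_theo - rho_actual)/rho_theo * 100 = (1.7 - 1.64)/1.7 * 100 = 3.53%

3.53%


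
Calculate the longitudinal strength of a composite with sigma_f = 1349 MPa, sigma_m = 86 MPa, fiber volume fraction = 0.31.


sigma_1 = sigma_f*Vf + sigma_m*(1-Vf) = 1349*0.31 + 86*0.69 = 477.5 MPa

477.5 MPa


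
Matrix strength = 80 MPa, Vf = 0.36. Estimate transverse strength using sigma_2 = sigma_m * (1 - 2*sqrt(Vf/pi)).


factor = 1 - 2*sqrt(0.36/pi) = 0.323
sigma_2 = 80 * 0.323 = 25.84 MPa

25.84 MPa


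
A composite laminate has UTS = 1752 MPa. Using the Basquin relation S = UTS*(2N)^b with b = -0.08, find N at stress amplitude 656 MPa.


N = 0.5 * (S/UTS)^(1/b) = 0.5 * (656/1752)^(1/-0.08) = 107608.9231 cycles

107608.9231 cycles


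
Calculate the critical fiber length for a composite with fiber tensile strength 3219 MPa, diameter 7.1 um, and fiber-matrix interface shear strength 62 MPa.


Lc = sigma_f * d / (2 * tau_i) = 3219 * 7.1 / (2 * 62) = 184.3 um

184.3 um


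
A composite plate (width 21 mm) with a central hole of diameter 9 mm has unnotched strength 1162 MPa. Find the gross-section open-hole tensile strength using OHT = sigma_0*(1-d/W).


OHT = sigma_0*(1-d/W) = 1162*(1-9/21) = 664.0 MPa

664.0 MPa


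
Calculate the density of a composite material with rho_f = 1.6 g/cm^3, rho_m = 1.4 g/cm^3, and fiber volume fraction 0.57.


rho_c = rho_f*Vf + rho_m*(1-Vf) = 1.6*0.57 + 1.4*0.43 = 1.514 g/cm^3

1.514 g/cm^3


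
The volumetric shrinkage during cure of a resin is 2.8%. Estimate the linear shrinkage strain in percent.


Linear shrinkage ≈ vol_shrink/3 = 2.8/3 = 0.933%

0.933%


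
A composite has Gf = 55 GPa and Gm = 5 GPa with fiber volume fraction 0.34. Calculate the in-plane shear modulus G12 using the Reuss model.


1/G12 = Vf/Gf + (1-Vf)/Gm = 0.34/55 + 0.66/5
G12 = 7.24 GPa

7.24 GPa


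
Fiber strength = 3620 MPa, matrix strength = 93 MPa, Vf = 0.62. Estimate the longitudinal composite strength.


sigma_1 = sigma_f*Vf + sigma_m*(1-Vf) = 3620*0.62 + 93*0.38 = 2279.7 MPa

2279.7 MPa


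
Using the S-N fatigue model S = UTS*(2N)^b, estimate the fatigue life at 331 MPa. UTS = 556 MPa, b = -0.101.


N = 0.5 * (S/UTS)^(1/b) = 0.5 * (331/556)^(1/-0.101) = 84.9447 cycles

84.9447 cycles


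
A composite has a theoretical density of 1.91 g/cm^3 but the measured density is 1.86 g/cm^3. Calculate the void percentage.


Void% = (rho_theo - rho_actual)/rho_theo * 100 = (1.91 - 1.86)/1.91 * 100 = 2.62%

2.62%


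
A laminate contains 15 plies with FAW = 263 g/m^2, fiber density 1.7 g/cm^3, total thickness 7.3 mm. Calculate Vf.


Vf = n * FAW / (rho_f * h * 1000) = 15 * 263 / (1.7 * 7.3 * 1000) = 0.3179

0.3179


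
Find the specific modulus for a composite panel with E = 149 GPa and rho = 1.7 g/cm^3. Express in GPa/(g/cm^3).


Specific stiffness = E/rho = 149/1.7 = 87.6 GPa/(g/cm^3)

87.6 GPa/(g/cm^3)


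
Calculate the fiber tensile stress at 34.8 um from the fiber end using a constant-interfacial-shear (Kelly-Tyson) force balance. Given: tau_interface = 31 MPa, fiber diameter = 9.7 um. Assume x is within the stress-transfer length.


Force balance: sigma_f * (pi*d^2/4) = tau * (pi*d) * x  ->  sigma_f = 4 * tau * x / d
sigma_f = 4 * 31 * 34.8 / 9.7 = 444.9 MPa

444.9 MPa


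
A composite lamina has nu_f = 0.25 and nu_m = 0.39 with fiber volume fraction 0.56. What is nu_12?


nu_12 = nu_f*Vf + nu_m*(1-Vf) = 0.25*0.56 + 0.39*0.44 = 0.3116

0.3116


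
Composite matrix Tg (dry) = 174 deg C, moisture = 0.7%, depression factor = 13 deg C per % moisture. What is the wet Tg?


Tg_wet = Tg_dry - k*moisture = 174 - 13*0.7 = 164.9 deg C

164.9 deg C


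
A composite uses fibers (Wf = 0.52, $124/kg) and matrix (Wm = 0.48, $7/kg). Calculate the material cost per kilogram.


Cost = cost_f*Wf + cost_m*Wm = 124*0.52 + 7*0.48 = $67.84/kg

$67.84/kg


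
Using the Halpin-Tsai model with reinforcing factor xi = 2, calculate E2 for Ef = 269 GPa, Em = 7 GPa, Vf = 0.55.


eta = (Ef/Em - 1)/(Ef/Em + xi) = (38.4286 - 1)/(38.4286 + 2) = 0.9258
E2 = Em*(1+xi*eta*Vf)/(1-eta*Vf) = 28.79 GPa

28.79 GPa


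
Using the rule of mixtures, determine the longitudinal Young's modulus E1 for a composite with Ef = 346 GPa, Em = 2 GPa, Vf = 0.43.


E1 = Ef*Vf + Em*(1-Vf) = 346*0.43 + 2*0.57 = 149.92 GPa

149.92 GPa


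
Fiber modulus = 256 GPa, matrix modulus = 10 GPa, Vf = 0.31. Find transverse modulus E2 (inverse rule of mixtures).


1/E2 = Vf/Ef + (1-Vf)/Em = 0.31/256 + 0.69/10
E2 = 14.24 GPa

14.24 GPa


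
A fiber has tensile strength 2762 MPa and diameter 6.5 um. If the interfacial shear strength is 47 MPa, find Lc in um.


Lc = sigma_f * d / (2 * tau_i) = 2762 * 6.5 / (2 * 47) = 191.0 um

191.0 um


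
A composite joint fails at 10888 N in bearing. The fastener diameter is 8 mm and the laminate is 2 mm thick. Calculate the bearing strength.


sigma_br = F/(d*h) = 10888/(8*2) = 680.5 MPa

680.5 MPa


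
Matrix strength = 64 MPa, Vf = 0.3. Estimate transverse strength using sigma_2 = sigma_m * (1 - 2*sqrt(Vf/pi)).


factor = 1 - 2*sqrt(0.3/pi) = 0.382
sigma_2 = 64 * 0.382 = 24.45 MPa

24.45 MPa


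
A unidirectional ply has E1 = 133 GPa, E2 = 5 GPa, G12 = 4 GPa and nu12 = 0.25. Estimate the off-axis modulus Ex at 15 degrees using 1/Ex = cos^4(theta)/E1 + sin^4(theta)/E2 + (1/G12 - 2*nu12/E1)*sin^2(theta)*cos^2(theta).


cos^4(15) = 0.870513, sin^4(15) = 0.004487, sin^2(15)*cos^2(15) = 0.0625
1/G12 - 2*nu12/E1 = 1/4 - 2*0.25/133 = 0.246241 GPa^-1
1/Ex = 0.870513/133 + 0.004487/5 + 0.246241*0.0625 = 0.0228327 GPa^-1
Ex = 43.8 GPa

43.8 GPa


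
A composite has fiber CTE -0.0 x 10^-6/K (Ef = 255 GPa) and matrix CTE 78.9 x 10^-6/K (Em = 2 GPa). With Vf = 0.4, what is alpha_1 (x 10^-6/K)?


E1 = Ef*Vf + Em*(1-Vf) = 103.2
alpha_1 = (alpha_f*Ef*Vf + alpha_m*Em*(1-Vf))/E1 = 0.92 x 10^-6/K

0.92 x 10^-6/K


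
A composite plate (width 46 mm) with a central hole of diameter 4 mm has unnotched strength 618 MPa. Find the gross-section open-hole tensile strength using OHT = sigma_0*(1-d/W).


OHT = sigma_0*(1-d/W) = 618*(1-4/46) = 564.3 MPa

564.3 MPa


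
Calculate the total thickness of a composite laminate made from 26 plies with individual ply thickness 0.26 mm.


h = n * t_ply = 26 * 0.26 = 6.76 mm

6.76 mm


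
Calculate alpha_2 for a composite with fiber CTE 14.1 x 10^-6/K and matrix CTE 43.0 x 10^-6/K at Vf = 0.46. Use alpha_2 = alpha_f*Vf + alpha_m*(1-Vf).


alpha_2 = alpha_f*Vf + alpha_m*(1-Vf) = 14.1*0.46 + 43.0*0.54 = 29.7 x 10^-6/K

29.7 x 10^-6/K


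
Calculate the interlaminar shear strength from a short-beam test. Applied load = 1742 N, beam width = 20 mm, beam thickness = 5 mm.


ILSS = 3F/(4bh) = 3*1742/(4*20*5) = 13.07 MPa

13.07 MPa


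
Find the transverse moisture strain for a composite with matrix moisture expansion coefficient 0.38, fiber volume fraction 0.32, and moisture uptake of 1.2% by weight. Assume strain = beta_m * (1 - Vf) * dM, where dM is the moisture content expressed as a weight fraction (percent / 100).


dM = 1.2/100 = 0.012
strain = beta_m * (1-Vf) * dM = 0.38 * 0.68 * 0.012 = 0.0031008

0.0031008


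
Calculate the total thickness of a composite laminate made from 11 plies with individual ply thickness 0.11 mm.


h = n * t_ply = 11 * 0.11 = 1.21 mm

1.21 mm


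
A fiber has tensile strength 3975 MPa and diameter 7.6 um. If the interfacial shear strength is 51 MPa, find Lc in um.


Lc = sigma_f * d / (2 * tau_i) = 3975 * 7.6 / (2 * 51) = 296.2 um

296.2 um


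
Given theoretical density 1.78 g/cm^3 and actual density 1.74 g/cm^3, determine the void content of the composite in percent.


Void% = (rho_theo - rho_actual)/rho_theo * 100 = (1.78 - 1.74)/1.78 * 100 = 2.25%

2.25%


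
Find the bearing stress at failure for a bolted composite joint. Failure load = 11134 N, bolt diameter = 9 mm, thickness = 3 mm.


sigma_br = F/(d*h) = 11134/(9*3) = 412.4 MPa

412.4 MPa


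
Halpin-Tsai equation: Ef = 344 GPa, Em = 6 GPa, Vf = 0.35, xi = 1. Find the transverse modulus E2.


eta = (Ef/Em - 1)/(Ef/Em + xi) = (57.3333 - 1)/(57.3333 + 1) = 0.9657
E2 = Em*(1+xi*eta*Vf)/(1-eta*Vf) = 12.13 GPa

12.13 GPa


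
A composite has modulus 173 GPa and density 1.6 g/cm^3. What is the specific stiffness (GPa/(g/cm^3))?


Specific stiffness = E/rho = 173/1.6 = 108.1 GPa/(g/cm^3)

108.1 GPa/(g/cm^3)


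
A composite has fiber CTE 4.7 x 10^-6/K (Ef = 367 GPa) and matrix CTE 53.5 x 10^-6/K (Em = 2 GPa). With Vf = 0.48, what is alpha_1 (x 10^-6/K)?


E1 = Ef*Vf + Em*(1-Vf) = 177.2
alpha_1 = (alpha_f*Ef*Vf + alpha_m*Em*(1-Vf))/E1 = 4.99 x 10^-6/K

4.99 x 10^-6/K


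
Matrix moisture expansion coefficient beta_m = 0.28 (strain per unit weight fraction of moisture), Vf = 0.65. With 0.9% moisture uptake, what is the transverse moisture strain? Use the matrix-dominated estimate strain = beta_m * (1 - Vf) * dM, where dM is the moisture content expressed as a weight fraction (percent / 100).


dM = 0.9/100 = 0.009
strain = beta_m * (1-Vf) * dM = 0.28 * 0.35 * 0.009 = 0.000882

0.000882


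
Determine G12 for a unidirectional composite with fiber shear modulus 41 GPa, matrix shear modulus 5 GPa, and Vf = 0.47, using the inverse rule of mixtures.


1/G12 = Vf/Gf + (1-Vf)/Gm = 0.47/41 + 0.53/5
G12 = 8.51 GPa

8.51 GPa


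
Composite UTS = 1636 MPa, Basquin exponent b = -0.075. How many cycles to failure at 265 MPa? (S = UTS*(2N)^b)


N = 0.5 * (S/UTS)^(1/b) = 0.5 * (265/1636)^(1/-0.075) = 1.7357e+10 cycles

1.7357e+10 cycles


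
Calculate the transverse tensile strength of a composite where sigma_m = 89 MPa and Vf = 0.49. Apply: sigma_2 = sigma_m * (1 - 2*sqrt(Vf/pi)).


factor = 1 - 2*sqrt(0.49/pi) = 0.2101
sigma_2 = 89 * 0.2101 = 18.7 MPa

18.7 MPa


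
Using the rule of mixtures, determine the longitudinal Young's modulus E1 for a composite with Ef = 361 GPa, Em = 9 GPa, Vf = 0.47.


E1 = Ef*Vf + Em*(1-Vf) = 361*0.47 + 9*0.53 = 174.44 GPa

174.44 GPa


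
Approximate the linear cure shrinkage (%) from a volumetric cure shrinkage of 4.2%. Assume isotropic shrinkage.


Linear shrinkage ≈ vol_shrink/3 = 4.2/3 = 1.4%

1.4%


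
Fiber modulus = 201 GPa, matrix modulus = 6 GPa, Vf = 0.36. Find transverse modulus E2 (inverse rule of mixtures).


1/E2 = Vf/Ef + (1-Vf)/Em = 0.36/201 + 0.64/6
E2 = 9.22 GPa

9.22 GPa


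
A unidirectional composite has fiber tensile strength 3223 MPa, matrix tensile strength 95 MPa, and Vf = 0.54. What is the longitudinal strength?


sigma_1 = sigma_f*Vf + sigma_m*(1-Vf) = 3223*0.54 + 95*0.46 = 1784.1 MPa

1784.1 MPa


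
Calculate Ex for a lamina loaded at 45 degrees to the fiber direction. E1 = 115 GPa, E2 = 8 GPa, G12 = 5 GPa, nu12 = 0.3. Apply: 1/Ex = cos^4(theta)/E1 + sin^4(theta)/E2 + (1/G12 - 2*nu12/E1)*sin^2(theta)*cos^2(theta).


cos^4(45) = 0.25, sin^4(45) = 0.25, sin^2(45)*cos^2(45) = 0.25
1/G12 - 2*nu12/E1 = 1/5 - 2*0.3/115 = 0.194783 GPa^-1
1/Ex = 0.25/115 + 0.25/8 + 0.194783*0.25 = 0.0821196 GPa^-1
Ex = 12.18 GPa

12.18 GPa


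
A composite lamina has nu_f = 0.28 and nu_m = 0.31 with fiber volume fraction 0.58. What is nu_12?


nu_12 = nu_f*Vf + nu_m*(1-Vf) = 0.28*0.58 + 0.31*0.42 = 0.2926

0.2926


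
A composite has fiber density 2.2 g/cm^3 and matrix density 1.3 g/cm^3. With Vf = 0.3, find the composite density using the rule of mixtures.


rho_c = rho_f*Vf + rho_m*(1-Vf) = 2.2*0.3 + 1.3*0.7 = 1.57 g/cm^3

1.57 g/cm^3


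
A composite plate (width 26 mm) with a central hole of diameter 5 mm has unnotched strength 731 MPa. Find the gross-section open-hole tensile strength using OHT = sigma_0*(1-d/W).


OHT = sigma_0*(1-d/W) = 731*(1-5/26) = 590.4 MPa

590.4 MPa


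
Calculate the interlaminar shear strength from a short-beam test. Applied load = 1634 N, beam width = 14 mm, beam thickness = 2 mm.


ILSS = 3F/(4bh) = 3*1634/(4*14*2) = 43.77 MPa

43.77 MPa


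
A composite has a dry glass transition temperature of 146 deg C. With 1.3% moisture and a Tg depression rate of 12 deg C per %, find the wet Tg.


Tg_wet = Tg_dry - k*moisture = 146 - 12*1.3 = 130.4 deg C

130.4 deg C


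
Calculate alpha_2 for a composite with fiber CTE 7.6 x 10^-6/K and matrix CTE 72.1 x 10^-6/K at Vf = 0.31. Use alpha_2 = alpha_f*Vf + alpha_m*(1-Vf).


alpha_2 = alpha_f*Vf + alpha_m*(1-Vf) = 7.6*0.31 + 72.1*0.69 = 52.1 x 10^-6/K

52.1 x 10^-6/K


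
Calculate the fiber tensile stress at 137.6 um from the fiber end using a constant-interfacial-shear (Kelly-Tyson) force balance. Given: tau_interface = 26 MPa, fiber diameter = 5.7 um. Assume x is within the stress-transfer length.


Force balance: sigma_f * (pi*d^2/4) = tau * (pi*d) * x  ->  sigma_f = 4 * tau * x / d
sigma_f = 4 * 26 * 137.6 / 5.7 = 2510.6 MPa

2510.6 MPa


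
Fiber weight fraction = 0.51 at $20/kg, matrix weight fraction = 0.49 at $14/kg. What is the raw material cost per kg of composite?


Cost = cost_f*Wf + cost_m*Wm = 20*0.51 + 14*0.49 = $17.06/kg

$17.06/kg


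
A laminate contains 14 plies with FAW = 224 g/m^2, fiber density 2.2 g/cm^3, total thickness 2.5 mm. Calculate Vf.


Vf = n * FAW / (rho_f * h * 1000) = 14 * 224 / (2.2 * 2.5 * 1000) = 0.5702

0.5702


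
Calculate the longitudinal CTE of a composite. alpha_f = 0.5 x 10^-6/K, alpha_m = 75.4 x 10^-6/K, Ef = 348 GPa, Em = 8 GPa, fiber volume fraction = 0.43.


E1 = Ef*Vf + Em*(1-Vf) = 154.2
alpha_1 = (alpha_f*Ef*Vf + alpha_m*Em*(1-Vf))/E1 = 2.71 x 10^-6/K

2.71 x 10^-6/K


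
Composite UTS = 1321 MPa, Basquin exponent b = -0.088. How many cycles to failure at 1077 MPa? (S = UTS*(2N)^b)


N = 0.5 * (S/UTS)^(1/b) = 0.5 * (1077/1321)^(1/-0.088) = 5.0907 cycles

5.0907 cycles


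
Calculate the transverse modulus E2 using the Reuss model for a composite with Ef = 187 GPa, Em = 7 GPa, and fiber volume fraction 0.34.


1/E2 = Vf/Ef + (1-Vf)/Em = 0.34/187 + 0.66/7
E2 = 10.41 GPa

10.41 GPa


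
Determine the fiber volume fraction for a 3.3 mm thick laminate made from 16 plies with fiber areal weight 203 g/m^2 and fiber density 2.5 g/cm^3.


Vf = n * FAW / (rho_f * h * 1000) = 16 * 203 / (2.5 * 3.3 * 1000) = 0.3937

0.3937


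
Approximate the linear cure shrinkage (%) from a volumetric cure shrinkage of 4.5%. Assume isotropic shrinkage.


Linear shrinkage ≈ vol_shrink/3 = 4.5/3 = 1.5%

1.5%


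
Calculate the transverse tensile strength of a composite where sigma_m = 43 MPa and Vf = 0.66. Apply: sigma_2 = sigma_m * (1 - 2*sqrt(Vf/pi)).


factor = 1 - 2*sqrt(0.66/pi) = 0.0833
sigma_2 = 43 * 0.0833 = 3.58 MPa

3.58 MPa


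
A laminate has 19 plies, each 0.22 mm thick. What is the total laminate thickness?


h = n * t_ply = 19 * 0.22 = 4.18 mm

4.18 mm


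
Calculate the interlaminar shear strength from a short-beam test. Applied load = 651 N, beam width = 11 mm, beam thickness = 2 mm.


ILSS = 3F/(4bh) = 3*651/(4*11*2) = 22.19 MPa

22.19 MPa


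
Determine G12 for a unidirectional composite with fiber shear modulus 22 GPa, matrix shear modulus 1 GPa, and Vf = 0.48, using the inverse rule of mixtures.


1/G12 = Vf/Gf + (1-Vf)/Gm = 0.48/22 + 0.52/1
G12 = 1.85 GPa

1.85 GPa


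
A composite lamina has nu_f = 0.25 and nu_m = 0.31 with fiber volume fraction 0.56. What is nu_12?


nu_12 = nu_f*Vf + nu_m*(1-Vf) = 0.25*0.56 + 0.31*0.44 = 0.2764

0.2764


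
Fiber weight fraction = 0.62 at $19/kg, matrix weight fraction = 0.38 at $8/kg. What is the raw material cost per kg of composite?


Cost = cost_f*Wf + cost_m*Wm = 19*0.62 + 8*0.38 = $14.82/kg

$14.82/kg


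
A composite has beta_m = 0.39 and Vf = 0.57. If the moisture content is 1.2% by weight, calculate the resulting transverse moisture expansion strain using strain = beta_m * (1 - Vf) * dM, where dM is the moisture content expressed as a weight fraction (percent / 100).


dM = 1.2/100 = 0.012
strain = beta_m * (1-Vf) * dM = 0.39 * 0.43 * 0.012 = 0.0020124

0.0020124


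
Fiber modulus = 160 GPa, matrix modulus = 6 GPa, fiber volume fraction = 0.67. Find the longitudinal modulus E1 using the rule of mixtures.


E1 = Ef*Vf + Em*(1-Vf) = 160*0.67 + 6*0.33 = 109.18 GPa

109.18 GPa


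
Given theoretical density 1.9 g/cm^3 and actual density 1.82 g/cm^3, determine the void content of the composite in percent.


Void% = (rho_theo - rho_actual)/rho_theo * 100 = (1.9 - 1.82)/1.9 * 100 = 4.21%

4.21%


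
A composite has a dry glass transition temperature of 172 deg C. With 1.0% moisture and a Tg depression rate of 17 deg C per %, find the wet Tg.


Tg_wet = Tg_dry - k*moisture = 172 - 17*1.0 = 155.0 deg C

155.0 deg C


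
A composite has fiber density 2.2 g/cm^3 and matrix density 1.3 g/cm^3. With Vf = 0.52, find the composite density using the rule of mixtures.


rho_c = rho_f*Vf + rho_m*(1-Vf) = 2.2*0.52 + 1.3*0.48 = 1.768 g/cm^3

1.768 g/cm^3


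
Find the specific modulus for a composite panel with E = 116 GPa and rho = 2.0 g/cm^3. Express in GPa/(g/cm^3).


Specific stiffness = E/rho = 116/2.0 = 58.0 GPa/(g/cm^3)

58.0 GPa/(g/cm^3)


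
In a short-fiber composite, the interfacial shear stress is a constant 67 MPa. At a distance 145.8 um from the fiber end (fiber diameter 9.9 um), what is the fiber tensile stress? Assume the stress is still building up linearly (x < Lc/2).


Force balance: sigma_f * (pi*d^2/4) = tau * (pi*d) * x  ->  sigma_f = 4 * tau * x / d
sigma_f = 4 * 67 * 145.8 / 9.9 = 3946.9 MPa

3946.9 MPa


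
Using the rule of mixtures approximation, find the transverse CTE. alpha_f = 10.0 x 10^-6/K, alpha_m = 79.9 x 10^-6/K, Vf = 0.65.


alpha_2 = alpha_f*Vf + alpha_m*(1-Vf) = 10.0*0.65 + 79.9*0.35 = 34.5 x 10^-6/K

34.5 x 10^-6/K


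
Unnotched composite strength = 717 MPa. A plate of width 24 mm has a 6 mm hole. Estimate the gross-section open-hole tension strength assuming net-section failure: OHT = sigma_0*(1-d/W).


OHT = sigma_0*(1-d/W) = 717*(1-6/24) = 537.8 MPa

537.8 MPa


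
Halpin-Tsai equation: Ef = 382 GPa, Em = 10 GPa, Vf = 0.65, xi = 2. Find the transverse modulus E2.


eta = (Ef/Em - 1)/(Ef/Em + xi) = (38.2 - 1)/(38.2 + 2) = 0.9254
E2 = Em*(1+xi*eta*Vf)/(1-eta*Vf) = 55.28 GPa

55.28 GPa


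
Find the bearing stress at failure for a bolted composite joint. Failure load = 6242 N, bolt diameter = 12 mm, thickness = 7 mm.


sigma_br = F/(d*h) = 6242/(12*7) = 74.3 MPa

74.3 MPa


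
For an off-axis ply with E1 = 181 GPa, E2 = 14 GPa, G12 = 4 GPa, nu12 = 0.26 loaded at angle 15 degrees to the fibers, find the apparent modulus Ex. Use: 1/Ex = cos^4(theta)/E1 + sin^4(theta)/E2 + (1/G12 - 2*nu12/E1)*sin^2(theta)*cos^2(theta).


cos^4(15) = 0.870513, sin^4(15) = 0.004487, sin^2(15)*cos^2(15) = 0.0625
1/G12 - 2*nu12/E1 = 1/4 - 2*0.26/181 = 0.247127 GPa^-1
1/Ex = 0.870513/181 + 0.004487/14 + 0.247127*0.0625 = 0.0205754 GPa^-1
Ex = 48.6 GPa

48.6 GPa


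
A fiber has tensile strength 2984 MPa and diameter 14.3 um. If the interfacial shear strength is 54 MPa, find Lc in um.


Lc = sigma_f * d / (2 * tau_i) = 2984 * 14.3 / (2 * 54) = 395.1 um

395.1 um


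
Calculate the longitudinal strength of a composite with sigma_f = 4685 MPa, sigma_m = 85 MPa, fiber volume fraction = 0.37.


sigma_1 = sigma_f*Vf + sigma_m*(1-Vf) = 4685*0.37 + 85*0.63 = 1787.0 MPa

1787.0 MPa


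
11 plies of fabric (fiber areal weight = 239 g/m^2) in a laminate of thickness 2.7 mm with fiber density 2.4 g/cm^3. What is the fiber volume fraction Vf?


Vf = n * FAW / (rho_f * h * 1000) = 11 * 239 / (2.4 * 2.7 * 1000) = 0.4057

0.4057


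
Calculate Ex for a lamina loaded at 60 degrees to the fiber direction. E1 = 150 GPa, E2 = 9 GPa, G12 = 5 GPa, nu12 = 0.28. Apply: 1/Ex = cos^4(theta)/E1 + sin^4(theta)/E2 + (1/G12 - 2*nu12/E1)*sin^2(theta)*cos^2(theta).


cos^4(60) = 0.0625, sin^4(60) = 0.5625, sin^2(60)*cos^2(60) = 0.1875
1/G12 - 2*nu12/E1 = 1/5 - 2*0.28/150 = 0.196267 GPa^-1
1/Ex = 0.0625/150 + 0.5625/9 + 0.196267*0.1875 = 0.0997167 GPa^-1
Ex = 10.03 GPa

10.03 GPa


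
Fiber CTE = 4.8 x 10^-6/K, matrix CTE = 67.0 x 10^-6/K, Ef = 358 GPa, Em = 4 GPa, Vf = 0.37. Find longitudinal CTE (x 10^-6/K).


E1 = Ef*Vf + Em*(1-Vf) = 134.98
alpha_1 = (alpha_f*Ef*Vf + alpha_m*Em*(1-Vf))/E1 = 5.96 x 10^-6/K

5.96 x 10^-6/K


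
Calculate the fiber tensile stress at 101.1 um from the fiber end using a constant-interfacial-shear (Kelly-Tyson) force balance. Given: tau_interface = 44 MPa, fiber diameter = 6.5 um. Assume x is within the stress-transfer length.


Force balance: sigma_f * (pi*d^2/4) = tau * (pi*d) * x  ->  sigma_f = 4 * tau * x / d
sigma_f = 4 * 44 * 101.1 / 6.5 = 2737.5 MPa

2737.5 MPa


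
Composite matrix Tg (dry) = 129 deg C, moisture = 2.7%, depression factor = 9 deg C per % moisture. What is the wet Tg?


Tg_wet = Tg_dry - k*moisture = 129 - 9*2.7 = 104.7 deg C

104.7 deg C


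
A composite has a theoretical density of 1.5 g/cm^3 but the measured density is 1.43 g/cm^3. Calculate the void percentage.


Void% = (rho_theo - rho_actual)/rho_theo * 100 = (1.5 - 1.43)/1.5 * 100 = 4.67%

4.67%


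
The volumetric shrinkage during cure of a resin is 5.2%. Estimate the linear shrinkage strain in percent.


Linear shrinkage ≈ vol_shrink/3 = 5.2/3 = 1.733%

1.733%


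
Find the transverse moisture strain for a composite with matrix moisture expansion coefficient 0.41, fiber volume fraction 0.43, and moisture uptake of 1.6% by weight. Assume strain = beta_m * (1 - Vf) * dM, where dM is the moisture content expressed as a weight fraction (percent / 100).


dM = 1.6/100 = 0.016
strain = beta_m * (1-Vf) * dM = 0.41 * 0.57 * 0.016 = 0.0037392

0.0037392


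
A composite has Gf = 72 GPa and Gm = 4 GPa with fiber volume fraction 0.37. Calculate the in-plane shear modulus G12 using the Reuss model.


1/G12 = Vf/Gf + (1-Vf)/Gm = 0.37/72 + 0.63/4
G12 = 6.15 GPa

6.15 GPa


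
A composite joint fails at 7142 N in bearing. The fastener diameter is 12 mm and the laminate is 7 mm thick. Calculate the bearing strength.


sigma_br = F/(d*h) = 7142/(12*7) = 85.0 MPa

85.0 MPa


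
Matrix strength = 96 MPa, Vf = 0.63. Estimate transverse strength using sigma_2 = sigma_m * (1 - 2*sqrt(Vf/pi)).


factor = 1 - 2*sqrt(0.63/pi) = 0.1044
sigma_2 = 96 * 0.1044 = 10.02 MPa

10.02 MPa


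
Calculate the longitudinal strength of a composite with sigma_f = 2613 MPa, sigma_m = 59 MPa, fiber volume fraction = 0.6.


sigma_1 = sigma_f*Vf + sigma_m*(1-Vf) = 2613*0.6 + 59*0.4 = 1591.4 MPa

1591.4 MPa


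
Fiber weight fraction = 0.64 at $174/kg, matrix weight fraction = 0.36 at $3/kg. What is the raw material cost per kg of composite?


Cost = cost_f*Wf + cost_m*Wm = 174*0.64 + 3*0.36 = $112.44/kg

$112.44/kg


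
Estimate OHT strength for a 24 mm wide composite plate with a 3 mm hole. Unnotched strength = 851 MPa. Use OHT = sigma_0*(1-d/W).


OHT = sigma_0*(1-d/W) = 851*(1-3/24) = 744.6 MPa

744.6 MPa


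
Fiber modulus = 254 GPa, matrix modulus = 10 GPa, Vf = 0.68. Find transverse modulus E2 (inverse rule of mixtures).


1/E2 = Vf/Ef + (1-Vf)/Em = 0.68/254 + 0.32/10
E2 = 28.84 GPa

28.84 GPa
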